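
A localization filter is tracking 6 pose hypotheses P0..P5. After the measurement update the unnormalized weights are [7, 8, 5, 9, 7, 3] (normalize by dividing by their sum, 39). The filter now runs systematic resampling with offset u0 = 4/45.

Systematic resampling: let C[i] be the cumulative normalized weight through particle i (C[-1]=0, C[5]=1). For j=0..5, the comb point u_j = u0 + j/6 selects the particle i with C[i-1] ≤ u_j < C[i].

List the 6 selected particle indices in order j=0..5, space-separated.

C = [7/39, 5/13, 20/39, 29/39, 12/13, 1]
j=0: u_0=4/45 ∈ [0, 7/39) → index 0
j=1: u_1=23/90 ∈ [7/39, 5/13) → index 1
j=2: u_2=19/45 ∈ [5/13, 20/39) → index 2
j=3: u_3=53/90 ∈ [20/39, 29/39) → index 3
j=4: u_4=34/45 ∈ [29/39, 12/13) → index 4
j=5: u_5=83/90 ∈ [29/39, 12/13) → index 4

0 1 2 3 4 4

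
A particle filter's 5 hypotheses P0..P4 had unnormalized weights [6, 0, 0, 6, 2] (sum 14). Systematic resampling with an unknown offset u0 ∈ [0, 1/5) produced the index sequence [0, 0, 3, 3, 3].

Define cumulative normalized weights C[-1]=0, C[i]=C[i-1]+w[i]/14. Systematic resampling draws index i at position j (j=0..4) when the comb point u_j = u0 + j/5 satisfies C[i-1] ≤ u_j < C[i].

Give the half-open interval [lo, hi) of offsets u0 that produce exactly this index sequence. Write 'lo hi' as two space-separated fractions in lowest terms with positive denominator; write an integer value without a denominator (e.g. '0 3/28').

1/35 2/35

C = [3/7, 3/7, 3/7, 6/7, 1]
j=0 picked index 0: u0 ∈ [0, 3/7)
j=1 picked index 0: u0 ∈ [-1/5, 8/35)
j=2 picked index 3: u0 ∈ [1/35, 16/35)
j=3 picked index 3: u0 ∈ [-6/35, 9/35)
j=4 picked index 3: u0 ∈ [-13/35, 2/35)
intersection: [1/35, 2/35)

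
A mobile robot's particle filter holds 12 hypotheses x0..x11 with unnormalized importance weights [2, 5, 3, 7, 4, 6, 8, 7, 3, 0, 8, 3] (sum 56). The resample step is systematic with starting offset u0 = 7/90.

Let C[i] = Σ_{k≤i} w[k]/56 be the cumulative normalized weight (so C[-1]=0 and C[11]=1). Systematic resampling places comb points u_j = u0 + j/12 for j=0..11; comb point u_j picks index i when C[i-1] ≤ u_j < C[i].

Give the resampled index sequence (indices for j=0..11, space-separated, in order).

1 2 3 4 5 6 6 7 7 10 10 11

C = [1/28, 1/8, 5/28, 17/56, 3/8, 27/56, 5/8, 3/4, 45/56, 45/56, 53/56, 1]
j=0: u_0=7/90 ∈ [1/28, 1/8) → index 1
j=1: u_1=29/180 ∈ [1/8, 5/28) → index 2
j=2: u_2=11/45 ∈ [5/28, 17/56) → index 3
j=3: u_3=59/180 ∈ [17/56, 3/8) → index 4
j=4: u_4=37/90 ∈ [3/8, 27/56) → index 5
j=5: u_5=89/180 ∈ [27/56, 5/8) → index 6
j=6: u_6=26/45 ∈ [27/56, 5/8) → index 6
j=7: u_7=119/180 ∈ [5/8, 3/4) → index 7
j=8: u_8=67/90 ∈ [5/8, 3/4) → index 7
j=9: u_9=149/180 ∈ [45/56, 53/56) → index 10
j=10: u_10=41/45 ∈ [45/56, 53/56) → index 10
j=11: u_11=179/180 ∈ [53/56, 1) → index 11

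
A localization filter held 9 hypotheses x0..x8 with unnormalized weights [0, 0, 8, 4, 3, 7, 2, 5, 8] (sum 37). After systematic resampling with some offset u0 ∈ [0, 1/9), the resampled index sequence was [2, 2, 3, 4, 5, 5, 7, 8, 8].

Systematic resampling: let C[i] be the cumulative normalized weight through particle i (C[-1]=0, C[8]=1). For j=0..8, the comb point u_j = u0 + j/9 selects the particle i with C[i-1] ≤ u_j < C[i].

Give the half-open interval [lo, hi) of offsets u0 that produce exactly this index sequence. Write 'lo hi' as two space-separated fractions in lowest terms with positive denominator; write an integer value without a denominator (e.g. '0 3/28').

2/333 13/333

C = [0, 0, 8/37, 12/37, 15/37, 22/37, 24/37, 29/37, 1]
j=0 picked index 2: u0 ∈ [0, 8/37)
j=1 picked index 2: u0 ∈ [-1/9, 35/333)
j=2 picked index 3: u0 ∈ [-2/333, 34/333)
j=3 picked index 4: u0 ∈ [-1/111, 8/111)
j=4 picked index 5: u0 ∈ [-13/333, 50/333)
j=5 picked index 5: u0 ∈ [-50/333, 13/333)
j=6 picked index 7: u0 ∈ [-2/111, 13/111)
j=7 picked index 8: u0 ∈ [2/333, 2/9)
j=8 picked index 8: u0 ∈ [-35/333, 1/9)
intersection: [2/333, 13/333)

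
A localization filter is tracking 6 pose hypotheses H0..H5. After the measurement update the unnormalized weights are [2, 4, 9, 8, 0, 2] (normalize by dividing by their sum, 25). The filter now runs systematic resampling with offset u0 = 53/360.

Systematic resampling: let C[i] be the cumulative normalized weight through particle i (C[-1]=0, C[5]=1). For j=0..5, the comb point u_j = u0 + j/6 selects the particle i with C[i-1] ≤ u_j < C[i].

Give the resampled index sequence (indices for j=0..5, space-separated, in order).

1 2 2 3 3 5

C = [2/25, 6/25, 3/5, 23/25, 23/25, 1]
j=0: u_0=53/360 ∈ [2/25, 6/25) → index 1
j=1: u_1=113/360 ∈ [6/25, 3/5) → index 2
j=2: u_2=173/360 ∈ [6/25, 3/5) → index 2
j=3: u_3=233/360 ∈ [3/5, 23/25) → index 3
j=4: u_4=293/360 ∈ [3/5, 23/25) → index 3
j=5: u_5=353/360 ∈ [23/25, 1) → index 5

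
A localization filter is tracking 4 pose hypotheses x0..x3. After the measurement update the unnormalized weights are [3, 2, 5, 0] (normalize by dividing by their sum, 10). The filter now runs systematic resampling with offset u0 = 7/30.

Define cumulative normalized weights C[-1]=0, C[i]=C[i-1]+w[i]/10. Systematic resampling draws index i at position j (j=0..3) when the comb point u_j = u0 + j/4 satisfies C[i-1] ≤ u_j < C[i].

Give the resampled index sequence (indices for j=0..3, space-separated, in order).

C = [3/10, 1/2, 1, 1]
j=0: u_0=7/30 ∈ [0, 3/10) → index 0
j=1: u_1=29/60 ∈ [3/10, 1/2) → index 1
j=2: u_2=11/15 ∈ [1/2, 1) → index 2
j=3: u_3=59/60 ∈ [1/2, 1) → index 2

0 1 2 2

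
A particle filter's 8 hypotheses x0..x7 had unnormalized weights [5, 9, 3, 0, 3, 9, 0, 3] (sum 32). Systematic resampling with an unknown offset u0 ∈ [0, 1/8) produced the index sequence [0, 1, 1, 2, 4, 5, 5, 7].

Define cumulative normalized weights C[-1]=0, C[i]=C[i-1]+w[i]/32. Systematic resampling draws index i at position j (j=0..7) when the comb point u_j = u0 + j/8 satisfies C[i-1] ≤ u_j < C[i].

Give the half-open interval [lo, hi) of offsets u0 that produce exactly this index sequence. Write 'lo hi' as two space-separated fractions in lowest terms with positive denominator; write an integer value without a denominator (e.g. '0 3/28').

C = [5/32, 7/16, 17/32, 17/32, 5/8, 29/32, 29/32, 1]
j=0 picked index 0: u0 ∈ [0, 5/32)
j=1 picked index 1: u0 ∈ [1/32, 5/16)
j=2 picked index 1: u0 ∈ [-3/32, 3/16)
j=3 picked index 2: u0 ∈ [1/16, 5/32)
j=4 picked index 4: u0 ∈ [1/32, 1/8)
j=5 picked index 5: u0 ∈ [0, 9/32)
j=6 picked index 5: u0 ∈ [-1/8, 5/32)
j=7 picked index 7: u0 ∈ [1/32, 1/8)
intersection: [1/16, 1/8)

1/16 1/8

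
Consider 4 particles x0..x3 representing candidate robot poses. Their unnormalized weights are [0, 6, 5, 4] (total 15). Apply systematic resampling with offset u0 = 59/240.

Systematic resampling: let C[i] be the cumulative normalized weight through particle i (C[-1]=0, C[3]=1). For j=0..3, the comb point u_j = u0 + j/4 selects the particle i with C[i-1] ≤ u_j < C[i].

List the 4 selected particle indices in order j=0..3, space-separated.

C = [0, 2/5, 11/15, 1]
j=0: u_0=59/240 ∈ [0, 2/5) → index 1
j=1: u_1=119/240 ∈ [2/5, 11/15) → index 2
j=2: u_2=179/240 ∈ [11/15, 1) → index 3
j=3: u_3=239/240 ∈ [11/15, 1) → index 3

1 2 3 3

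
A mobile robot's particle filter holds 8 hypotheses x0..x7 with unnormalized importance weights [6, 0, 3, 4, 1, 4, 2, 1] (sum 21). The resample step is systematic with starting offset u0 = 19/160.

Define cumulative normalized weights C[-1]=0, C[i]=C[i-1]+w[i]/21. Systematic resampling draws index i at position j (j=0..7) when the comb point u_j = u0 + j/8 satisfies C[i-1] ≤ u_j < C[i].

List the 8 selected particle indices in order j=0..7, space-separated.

0 0 2 3 3 5 6 7

C = [2/7, 2/7, 3/7, 13/21, 2/3, 6/7, 20/21, 1]
j=0: u_0=19/160 ∈ [0, 2/7) → index 0
j=1: u_1=39/160 ∈ [0, 2/7) → index 0
j=2: u_2=59/160 ∈ [2/7, 3/7) → index 2
j=3: u_3=79/160 ∈ [3/7, 13/21) → index 3
j=4: u_4=99/160 ∈ [3/7, 13/21) → index 3
j=5: u_5=119/160 ∈ [2/3, 6/7) → index 5
j=6: u_6=139/160 ∈ [6/7, 20/21) → index 6
j=7: u_7=159/160 ∈ [20/21, 1) → index 7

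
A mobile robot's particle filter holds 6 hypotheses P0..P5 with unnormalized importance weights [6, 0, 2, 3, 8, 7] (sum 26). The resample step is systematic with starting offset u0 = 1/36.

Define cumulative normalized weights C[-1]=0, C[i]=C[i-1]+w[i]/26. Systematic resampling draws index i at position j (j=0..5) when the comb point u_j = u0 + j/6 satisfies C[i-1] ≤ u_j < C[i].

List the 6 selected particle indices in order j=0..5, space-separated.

C = [3/13, 3/13, 4/13, 11/26, 19/26, 1]
j=0: u_0=1/36 ∈ [0, 3/13) → index 0
j=1: u_1=7/36 ∈ [0, 3/13) → index 0
j=2: u_2=13/36 ∈ [4/13, 11/26) → index 3
j=3: u_3=19/36 ∈ [11/26, 19/26) → index 4
j=4: u_4=25/36 ∈ [11/26, 19/26) → index 4
j=5: u_5=31/36 ∈ [19/26, 1) → index 5

0 0 3 4 4 5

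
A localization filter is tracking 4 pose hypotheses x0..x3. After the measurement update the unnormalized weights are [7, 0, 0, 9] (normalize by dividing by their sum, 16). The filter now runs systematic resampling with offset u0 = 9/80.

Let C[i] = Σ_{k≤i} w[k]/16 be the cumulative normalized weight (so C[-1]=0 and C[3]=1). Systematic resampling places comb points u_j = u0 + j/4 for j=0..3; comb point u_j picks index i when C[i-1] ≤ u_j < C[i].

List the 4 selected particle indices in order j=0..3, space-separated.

0 0 3 3

C = [7/16, 7/16, 7/16, 1]
j=0: u_0=9/80 ∈ [0, 7/16) → index 0
j=1: u_1=29/80 ∈ [0, 7/16) → index 0
j=2: u_2=49/80 ∈ [7/16, 1) → index 3
j=3: u_3=69/80 ∈ [7/16, 1) → index 3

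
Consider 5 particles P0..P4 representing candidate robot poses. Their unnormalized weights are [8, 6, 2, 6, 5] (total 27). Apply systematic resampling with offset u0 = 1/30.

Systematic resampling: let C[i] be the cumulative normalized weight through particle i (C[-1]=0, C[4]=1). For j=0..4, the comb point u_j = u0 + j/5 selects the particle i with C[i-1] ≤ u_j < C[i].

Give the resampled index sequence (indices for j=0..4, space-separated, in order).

C = [8/27, 14/27, 16/27, 22/27, 1]
j=0: u_0=1/30 ∈ [0, 8/27) → index 0
j=1: u_1=7/30 ∈ [0, 8/27) → index 0
j=2: u_2=13/30 ∈ [8/27, 14/27) → index 1
j=3: u_3=19/30 ∈ [16/27, 22/27) → index 3
j=4: u_4=5/6 ∈ [22/27, 1) → index 4

0 0 1 3 4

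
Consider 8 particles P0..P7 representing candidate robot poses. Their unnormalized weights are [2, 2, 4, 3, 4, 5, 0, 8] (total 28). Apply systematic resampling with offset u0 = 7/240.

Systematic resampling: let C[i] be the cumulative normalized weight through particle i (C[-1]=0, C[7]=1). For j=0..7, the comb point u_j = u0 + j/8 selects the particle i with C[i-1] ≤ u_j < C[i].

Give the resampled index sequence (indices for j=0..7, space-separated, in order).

0 2 2 4 4 5 7 7

C = [1/14, 1/7, 2/7, 11/28, 15/28, 5/7, 5/7, 1]
j=0: u_0=7/240 ∈ [0, 1/14) → index 0
j=1: u_1=37/240 ∈ [1/7, 2/7) → index 2
j=2: u_2=67/240 ∈ [1/7, 2/7) → index 2
j=3: u_3=97/240 ∈ [11/28, 15/28) → index 4
j=4: u_4=127/240 ∈ [11/28, 15/28) → index 4
j=5: u_5=157/240 ∈ [15/28, 5/7) → index 5
j=6: u_6=187/240 ∈ [5/7, 1) → index 7
j=7: u_7=217/240 ∈ [5/7, 1) → index 7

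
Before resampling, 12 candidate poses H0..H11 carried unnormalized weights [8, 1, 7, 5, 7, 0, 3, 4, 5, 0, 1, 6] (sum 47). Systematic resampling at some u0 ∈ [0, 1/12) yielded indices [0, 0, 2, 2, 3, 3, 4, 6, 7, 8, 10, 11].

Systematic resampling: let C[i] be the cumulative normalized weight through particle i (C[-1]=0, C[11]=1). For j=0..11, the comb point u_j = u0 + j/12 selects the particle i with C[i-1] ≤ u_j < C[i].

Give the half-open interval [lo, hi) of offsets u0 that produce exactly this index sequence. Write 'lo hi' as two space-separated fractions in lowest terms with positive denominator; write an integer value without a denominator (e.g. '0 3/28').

C = [8/47, 9/47, 16/47, 21/47, 28/47, 28/47, 31/47, 35/47, 40/47, 40/47, 41/47, 1]
j=0 picked index 0: u0 ∈ [0, 8/47)
j=1 picked index 0: u0 ∈ [-1/12, 49/564)
j=2 picked index 2: u0 ∈ [7/282, 49/282)
j=3 picked index 2: u0 ∈ [-11/188, 17/188)
j=4 picked index 3: u0 ∈ [1/141, 16/141)
j=5 picked index 3: u0 ∈ [-43/564, 17/564)
j=6 picked index 4: u0 ∈ [-5/94, 9/94)
j=7 picked index 6: u0 ∈ [7/564, 43/564)
j=8 picked index 7: u0 ∈ [-1/141, 11/141)
j=9 picked index 8: u0 ∈ [-1/188, 19/188)
j=10 picked index 10: u0 ∈ [5/282, 11/282)
j=11 picked index 11: u0 ∈ [-25/564, 1/12)
intersection: [7/282, 17/564)

7/282 17/564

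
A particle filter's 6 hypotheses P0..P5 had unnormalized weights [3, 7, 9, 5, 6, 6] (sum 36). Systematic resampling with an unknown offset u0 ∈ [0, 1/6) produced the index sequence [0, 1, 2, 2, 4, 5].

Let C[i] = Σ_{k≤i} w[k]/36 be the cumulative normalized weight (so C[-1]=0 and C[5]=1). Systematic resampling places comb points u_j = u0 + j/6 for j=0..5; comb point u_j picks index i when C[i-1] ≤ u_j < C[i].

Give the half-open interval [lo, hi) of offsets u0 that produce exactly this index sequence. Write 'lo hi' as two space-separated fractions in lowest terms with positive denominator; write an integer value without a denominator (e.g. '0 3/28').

C = [1/12, 5/18, 19/36, 2/3, 5/6, 1]
j=0 picked index 0: u0 ∈ [0, 1/12)
j=1 picked index 1: u0 ∈ [-1/12, 1/9)
j=2 picked index 2: u0 ∈ [-1/18, 7/36)
j=3 picked index 2: u0 ∈ [-2/9, 1/36)
j=4 picked index 4: u0 ∈ [0, 1/6)
j=5 picked index 5: u0 ∈ [0, 1/6)
intersection: [0, 1/36)

0 1/36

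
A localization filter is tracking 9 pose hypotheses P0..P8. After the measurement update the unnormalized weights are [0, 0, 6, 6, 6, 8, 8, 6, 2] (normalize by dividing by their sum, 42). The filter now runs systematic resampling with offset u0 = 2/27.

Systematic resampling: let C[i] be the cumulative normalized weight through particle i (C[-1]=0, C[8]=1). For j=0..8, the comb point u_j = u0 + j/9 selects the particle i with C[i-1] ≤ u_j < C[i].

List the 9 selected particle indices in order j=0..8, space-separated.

C = [0, 0, 1/7, 2/7, 3/7, 13/21, 17/21, 20/21, 1]
j=0: u_0=2/27 ∈ [0, 1/7) → index 2
j=1: u_1=5/27 ∈ [1/7, 2/7) → index 3
j=2: u_2=8/27 ∈ [2/7, 3/7) → index 4
j=3: u_3=11/27 ∈ [2/7, 3/7) → index 4
j=4: u_4=14/27 ∈ [3/7, 13/21) → index 5
j=5: u_5=17/27 ∈ [13/21, 17/21) → index 6
j=6: u_6=20/27 ∈ [13/21, 17/21) → index 6
j=7: u_7=23/27 ∈ [17/21, 20/21) → index 7
j=8: u_8=26/27 ∈ [20/21, 1) → index 8

2 3 4 4 5 6 6 7 8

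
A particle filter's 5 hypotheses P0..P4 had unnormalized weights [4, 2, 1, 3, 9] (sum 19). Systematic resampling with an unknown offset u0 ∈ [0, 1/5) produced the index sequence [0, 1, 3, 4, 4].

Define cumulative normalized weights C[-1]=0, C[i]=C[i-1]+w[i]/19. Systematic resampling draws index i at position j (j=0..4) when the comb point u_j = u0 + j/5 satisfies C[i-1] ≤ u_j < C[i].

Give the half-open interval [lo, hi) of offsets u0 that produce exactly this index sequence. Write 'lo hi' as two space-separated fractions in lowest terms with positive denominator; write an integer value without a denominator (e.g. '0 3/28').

1/95 11/95

C = [4/19, 6/19, 7/19, 10/19, 1]
j=0 picked index 0: u0 ∈ [0, 4/19)
j=1 picked index 1: u0 ∈ [1/95, 11/95)
j=2 picked index 3: u0 ∈ [-3/95, 12/95)
j=3 picked index 4: u0 ∈ [-7/95, 2/5)
j=4 picked index 4: u0 ∈ [-26/95, 1/5)
intersection: [1/95, 11/95)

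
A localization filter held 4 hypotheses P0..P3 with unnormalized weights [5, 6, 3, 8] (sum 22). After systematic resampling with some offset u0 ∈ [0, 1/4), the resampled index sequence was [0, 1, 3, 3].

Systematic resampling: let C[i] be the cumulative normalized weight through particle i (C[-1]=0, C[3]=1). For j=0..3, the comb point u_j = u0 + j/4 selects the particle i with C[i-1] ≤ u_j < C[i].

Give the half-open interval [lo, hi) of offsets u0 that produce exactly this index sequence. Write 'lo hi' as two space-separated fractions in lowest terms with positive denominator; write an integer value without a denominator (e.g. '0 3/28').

C = [5/22, 1/2, 7/11, 1]
j=0 picked index 0: u0 ∈ [0, 5/22)
j=1 picked index 1: u0 ∈ [-1/44, 1/4)
j=2 picked index 3: u0 ∈ [3/22, 1/2)
j=3 picked index 3: u0 ∈ [-5/44, 1/4)
intersection: [3/22, 5/22)

3/22 5/22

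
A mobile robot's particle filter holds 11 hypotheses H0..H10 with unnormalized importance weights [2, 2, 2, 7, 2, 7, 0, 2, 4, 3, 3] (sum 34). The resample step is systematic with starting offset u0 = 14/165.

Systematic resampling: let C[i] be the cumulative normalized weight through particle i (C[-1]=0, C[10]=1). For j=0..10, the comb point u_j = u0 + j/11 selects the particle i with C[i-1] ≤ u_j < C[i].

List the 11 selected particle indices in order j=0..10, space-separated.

C = [1/17, 2/17, 3/17, 13/34, 15/34, 11/17, 11/17, 12/17, 14/17, 31/34, 1]
j=0: u_0=14/165 ∈ [1/17, 2/17) → index 1
j=1: u_1=29/165 ∈ [2/17, 3/17) → index 2
j=2: u_2=4/15 ∈ [3/17, 13/34) → index 3
j=3: u_3=59/165 ∈ [3/17, 13/34) → index 3
j=4: u_4=74/165 ∈ [15/34, 11/17) → index 5
j=5: u_5=89/165 ∈ [15/34, 11/17) → index 5
j=6: u_6=104/165 ∈ [15/34, 11/17) → index 5
j=7: u_7=119/165 ∈ [12/17, 14/17) → index 8
j=8: u_8=134/165 ∈ [12/17, 14/17) → index 8
j=9: u_9=149/165 ∈ [14/17, 31/34) → index 9
j=10: u_10=164/165 ∈ [31/34, 1) → index 10

1 2 3 3 5 5 5 8 8 9 10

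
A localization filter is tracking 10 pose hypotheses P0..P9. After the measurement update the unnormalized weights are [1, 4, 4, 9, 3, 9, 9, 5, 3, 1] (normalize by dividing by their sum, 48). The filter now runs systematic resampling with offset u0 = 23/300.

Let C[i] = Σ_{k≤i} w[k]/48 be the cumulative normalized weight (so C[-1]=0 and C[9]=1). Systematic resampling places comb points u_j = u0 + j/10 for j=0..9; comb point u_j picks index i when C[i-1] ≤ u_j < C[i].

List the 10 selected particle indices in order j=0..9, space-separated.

C = [1/48, 5/48, 3/16, 3/8, 7/16, 5/8, 13/16, 11/12, 47/48, 1]
j=0: u_0=23/300 ∈ [1/48, 5/48) → index 1
j=1: u_1=53/300 ∈ [5/48, 3/16) → index 2
j=2: u_2=83/300 ∈ [3/16, 3/8) → index 3
j=3: u_3=113/300 ∈ [3/8, 7/16) → index 4
j=4: u_4=143/300 ∈ [7/16, 5/8) → index 5
j=5: u_5=173/300 ∈ [7/16, 5/8) → index 5
j=6: u_6=203/300 ∈ [5/8, 13/16) → index 6
j=7: u_7=233/300 ∈ [5/8, 13/16) → index 6
j=8: u_8=263/300 ∈ [13/16, 11/12) → index 7
j=9: u_9=293/300 ∈ [11/12, 47/48) → index 8

1 2 3 4 5 5 6 6 7 8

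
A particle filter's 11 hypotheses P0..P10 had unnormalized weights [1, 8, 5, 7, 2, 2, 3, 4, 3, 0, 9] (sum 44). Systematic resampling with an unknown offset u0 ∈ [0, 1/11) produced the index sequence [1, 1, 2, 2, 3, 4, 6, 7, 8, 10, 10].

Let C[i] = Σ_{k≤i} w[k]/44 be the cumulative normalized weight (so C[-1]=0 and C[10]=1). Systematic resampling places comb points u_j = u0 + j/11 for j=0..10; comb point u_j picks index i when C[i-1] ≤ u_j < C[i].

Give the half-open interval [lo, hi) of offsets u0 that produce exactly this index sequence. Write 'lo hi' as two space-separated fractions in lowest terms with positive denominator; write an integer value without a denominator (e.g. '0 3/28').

1/44 1/22

C = [1/44, 9/44, 7/22, 21/44, 23/44, 25/44, 7/11, 8/11, 35/44, 35/44, 1]
j=0 picked index 1: u0 ∈ [1/44, 9/44)
j=1 picked index 1: u0 ∈ [-3/44, 5/44)
j=2 picked index 2: u0 ∈ [1/44, 3/22)
j=3 picked index 2: u0 ∈ [-3/44, 1/22)
j=4 picked index 3: u0 ∈ [-1/22, 5/44)
j=5 picked index 4: u0 ∈ [1/44, 3/44)
j=6 picked index 6: u0 ∈ [1/44, 1/11)
j=7 picked index 7: u0 ∈ [0, 1/11)
j=8 picked index 8: u0 ∈ [0, 3/44)
j=9 picked index 10: u0 ∈ [-1/44, 2/11)
j=10 picked index 10: u0 ∈ [-5/44, 1/11)
intersection: [1/44, 1/22)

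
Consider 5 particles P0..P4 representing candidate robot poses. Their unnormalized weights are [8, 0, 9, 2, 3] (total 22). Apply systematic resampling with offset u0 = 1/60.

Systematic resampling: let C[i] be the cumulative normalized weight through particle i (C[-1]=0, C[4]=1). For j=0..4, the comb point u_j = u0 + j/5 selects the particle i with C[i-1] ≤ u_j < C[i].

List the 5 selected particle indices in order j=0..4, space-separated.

C = [4/11, 4/11, 17/22, 19/22, 1]
j=0: u_0=1/60 ∈ [0, 4/11) → index 0
j=1: u_1=13/60 ∈ [0, 4/11) → index 0
j=2: u_2=5/12 ∈ [4/11, 17/22) → index 2
j=3: u_3=37/60 ∈ [4/11, 17/22) → index 2
j=4: u_4=49/60 ∈ [17/22, 19/22) → index 3

0 0 2 2 3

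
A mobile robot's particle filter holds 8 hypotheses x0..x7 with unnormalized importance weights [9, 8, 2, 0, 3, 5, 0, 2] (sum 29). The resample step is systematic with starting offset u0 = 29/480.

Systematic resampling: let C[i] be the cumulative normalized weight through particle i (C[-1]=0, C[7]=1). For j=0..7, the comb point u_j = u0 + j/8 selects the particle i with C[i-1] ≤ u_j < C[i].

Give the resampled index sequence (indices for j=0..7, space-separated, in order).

C = [9/29, 17/29, 19/29, 19/29, 22/29, 27/29, 27/29, 1]
j=0: u_0=29/480 ∈ [0, 9/29) → index 0
j=1: u_1=89/480 ∈ [0, 9/29) → index 0
j=2: u_2=149/480 ∈ [9/29, 17/29) → index 1
j=3: u_3=209/480 ∈ [9/29, 17/29) → index 1
j=4: u_4=269/480 ∈ [9/29, 17/29) → index 1
j=5: u_5=329/480 ∈ [19/29, 22/29) → index 4
j=6: u_6=389/480 ∈ [22/29, 27/29) → index 5
j=7: u_7=449/480 ∈ [27/29, 1) → index 7

0 0 1 1 1 4 5 7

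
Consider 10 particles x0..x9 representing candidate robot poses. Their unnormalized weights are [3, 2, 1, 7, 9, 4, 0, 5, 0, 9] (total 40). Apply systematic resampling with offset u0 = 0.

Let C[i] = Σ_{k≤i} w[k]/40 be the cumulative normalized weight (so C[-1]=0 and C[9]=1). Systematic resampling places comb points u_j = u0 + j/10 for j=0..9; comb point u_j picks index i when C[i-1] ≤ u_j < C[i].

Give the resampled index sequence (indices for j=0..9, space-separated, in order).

C = [3/40, 1/8, 3/20, 13/40, 11/20, 13/20, 13/20, 31/40, 31/40, 1]
j=0: u_0=0 ∈ [0, 3/40) → index 0
j=1: u_1=1/10 ∈ [3/40, 1/8) → index 1
j=2: u_2=1/5 ∈ [3/20, 13/40) → index 3
j=3: u_3=3/10 ∈ [3/20, 13/40) → index 3
j=4: u_4=2/5 ∈ [13/40, 11/20) → index 4
j=5: u_5=1/2 ∈ [13/40, 11/20) → index 4
j=6: u_6=3/5 ∈ [11/20, 13/20) → index 5
j=7: u_7=7/10 ∈ [13/20, 31/40) → index 7
j=8: u_8=4/5 ∈ [31/40, 1) → index 9
j=9: u_9=9/10 ∈ [31/40, 1) → index 9

0 1 3 3 4 4 5 7 9 9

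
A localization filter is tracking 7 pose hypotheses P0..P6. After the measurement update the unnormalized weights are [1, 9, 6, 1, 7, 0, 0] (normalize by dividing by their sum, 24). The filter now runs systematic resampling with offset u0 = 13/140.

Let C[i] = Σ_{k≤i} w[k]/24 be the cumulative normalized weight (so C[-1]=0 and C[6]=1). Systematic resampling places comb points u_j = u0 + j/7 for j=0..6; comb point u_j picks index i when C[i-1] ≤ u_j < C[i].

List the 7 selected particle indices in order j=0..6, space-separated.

C = [1/24, 5/12, 2/3, 17/24, 1, 1, 1]
j=0: u_0=13/140 ∈ [1/24, 5/12) → index 1
j=1: u_1=33/140 ∈ [1/24, 5/12) → index 1
j=2: u_2=53/140 ∈ [1/24, 5/12) → index 1
j=3: u_3=73/140 ∈ [5/12, 2/3) → index 2
j=4: u_4=93/140 ∈ [5/12, 2/3) → index 2
j=5: u_5=113/140 ∈ [17/24, 1) → index 4
j=6: u_6=19/20 ∈ [17/24, 1) → index 4

1 1 1 2 2 4 4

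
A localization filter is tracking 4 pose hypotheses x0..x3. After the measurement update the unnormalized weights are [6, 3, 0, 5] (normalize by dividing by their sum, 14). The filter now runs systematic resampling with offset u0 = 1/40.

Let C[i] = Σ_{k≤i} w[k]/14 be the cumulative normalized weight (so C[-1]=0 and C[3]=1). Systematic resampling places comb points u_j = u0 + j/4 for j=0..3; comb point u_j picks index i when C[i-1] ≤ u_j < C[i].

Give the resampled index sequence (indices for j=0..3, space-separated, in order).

C = [3/7, 9/14, 9/14, 1]
j=0: u_0=1/40 ∈ [0, 3/7) → index 0
j=1: u_1=11/40 ∈ [0, 3/7) → index 0
j=2: u_2=21/40 ∈ [3/7, 9/14) → index 1
j=3: u_3=31/40 ∈ [9/14, 1) → index 3

0 0 1 3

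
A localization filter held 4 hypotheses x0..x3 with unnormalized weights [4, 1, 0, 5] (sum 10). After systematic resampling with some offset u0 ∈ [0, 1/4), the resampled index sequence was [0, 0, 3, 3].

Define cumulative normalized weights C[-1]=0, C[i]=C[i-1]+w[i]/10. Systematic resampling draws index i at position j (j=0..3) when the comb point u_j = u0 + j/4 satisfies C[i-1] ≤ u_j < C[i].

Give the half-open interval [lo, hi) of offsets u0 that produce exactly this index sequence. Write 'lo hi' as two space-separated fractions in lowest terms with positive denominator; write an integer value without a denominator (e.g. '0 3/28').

0 3/20

C = [2/5, 1/2, 1/2, 1]
j=0 picked index 0: u0 ∈ [0, 2/5)
j=1 picked index 0: u0 ∈ [-1/4, 3/20)
j=2 picked index 3: u0 ∈ [0, 1/2)
j=3 picked index 3: u0 ∈ [-1/4, 1/4)
intersection: [0, 3/20)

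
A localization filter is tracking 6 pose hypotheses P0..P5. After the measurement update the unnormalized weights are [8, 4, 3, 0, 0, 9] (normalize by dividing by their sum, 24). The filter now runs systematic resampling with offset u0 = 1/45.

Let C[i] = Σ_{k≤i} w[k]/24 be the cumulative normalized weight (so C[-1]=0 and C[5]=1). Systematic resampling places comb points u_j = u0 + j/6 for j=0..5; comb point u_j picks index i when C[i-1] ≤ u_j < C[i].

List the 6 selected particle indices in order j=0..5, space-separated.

0 0 1 2 5 5

C = [1/3, 1/2, 5/8, 5/8, 5/8, 1]
j=0: u_0=1/45 ∈ [0, 1/3) → index 0
j=1: u_1=17/90 ∈ [0, 1/3) → index 0
j=2: u_2=16/45 ∈ [1/3, 1/2) → index 1
j=3: u_3=47/90 ∈ [1/2, 5/8) → index 2
j=4: u_4=31/45 ∈ [5/8, 1) → index 5
j=5: u_5=77/90 ∈ [5/8, 1) → index 5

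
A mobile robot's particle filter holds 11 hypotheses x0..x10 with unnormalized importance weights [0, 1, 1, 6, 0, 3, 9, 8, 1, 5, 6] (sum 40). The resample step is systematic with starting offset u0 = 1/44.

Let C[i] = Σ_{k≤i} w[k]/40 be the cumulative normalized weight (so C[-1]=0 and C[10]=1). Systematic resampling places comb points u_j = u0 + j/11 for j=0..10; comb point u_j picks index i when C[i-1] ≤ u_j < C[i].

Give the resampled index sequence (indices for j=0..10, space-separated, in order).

C = [0, 1/40, 1/20, 1/5, 1/5, 11/40, 1/2, 7/10, 29/40, 17/20, 1]
j=0: u_0=1/44 ∈ [0, 1/40) → index 1
j=1: u_1=5/44 ∈ [1/20, 1/5) → index 3
j=2: u_2=9/44 ∈ [1/5, 11/40) → index 5
j=3: u_3=13/44 ∈ [11/40, 1/2) → index 6
j=4: u_4=17/44 ∈ [11/40, 1/2) → index 6
j=5: u_5=21/44 ∈ [11/40, 1/2) → index 6
j=6: u_6=25/44 ∈ [1/2, 7/10) → index 7
j=7: u_7=29/44 ∈ [1/2, 7/10) → index 7
j=8: u_8=3/4 ∈ [29/40, 17/20) → index 9
j=9: u_9=37/44 ∈ [29/40, 17/20) → index 9
j=10: u_10=41/44 ∈ [17/20, 1) → index 10

1 3 5 6 6 6 7 7 9 9 10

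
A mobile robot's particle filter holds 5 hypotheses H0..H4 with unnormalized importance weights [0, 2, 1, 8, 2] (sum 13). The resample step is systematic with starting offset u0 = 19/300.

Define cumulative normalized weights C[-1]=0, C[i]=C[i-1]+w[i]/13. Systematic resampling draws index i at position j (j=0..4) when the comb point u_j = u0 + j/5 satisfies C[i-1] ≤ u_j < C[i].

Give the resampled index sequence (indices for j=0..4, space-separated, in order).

1 3 3 3 4

C = [0, 2/13, 3/13, 11/13, 1]
j=0: u_0=19/300 ∈ [0, 2/13) → index 1
j=1: u_1=79/300 ∈ [3/13, 11/13) → index 3
j=2: u_2=139/300 ∈ [3/13, 11/13) → index 3
j=3: u_3=199/300 ∈ [3/13, 11/13) → index 3
j=4: u_4=259/300 ∈ [11/13, 1) → index 4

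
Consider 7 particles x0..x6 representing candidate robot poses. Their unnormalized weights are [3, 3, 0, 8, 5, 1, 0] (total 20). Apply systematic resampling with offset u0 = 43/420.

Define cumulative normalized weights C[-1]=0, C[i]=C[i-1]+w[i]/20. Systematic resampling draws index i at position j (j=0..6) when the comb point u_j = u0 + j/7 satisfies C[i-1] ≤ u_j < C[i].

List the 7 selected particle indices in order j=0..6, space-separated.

0 1 3 3 3 4 5

C = [3/20, 3/10, 3/10, 7/10, 19/20, 1, 1]
j=0: u_0=43/420 ∈ [0, 3/20) → index 0
j=1: u_1=103/420 ∈ [3/20, 3/10) → index 1
j=2: u_2=163/420 ∈ [3/10, 7/10) → index 3
j=3: u_3=223/420 ∈ [3/10, 7/10) → index 3
j=4: u_4=283/420 ∈ [3/10, 7/10) → index 3
j=5: u_5=49/60 ∈ [7/10, 19/20) → index 4
j=6: u_6=403/420 ∈ [19/20, 1) → index 5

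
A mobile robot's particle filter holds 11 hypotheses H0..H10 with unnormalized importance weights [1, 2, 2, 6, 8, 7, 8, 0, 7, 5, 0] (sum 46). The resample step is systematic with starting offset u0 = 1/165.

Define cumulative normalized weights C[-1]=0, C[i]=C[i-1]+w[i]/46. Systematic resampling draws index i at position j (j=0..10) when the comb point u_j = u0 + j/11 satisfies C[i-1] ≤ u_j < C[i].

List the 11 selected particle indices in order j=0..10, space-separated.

C = [1/46, 3/46, 5/46, 11/46, 19/46, 13/23, 17/23, 17/23, 41/46, 1, 1]
j=0: u_0=1/165 ∈ [0, 1/46) → index 0
j=1: u_1=16/165 ∈ [3/46, 5/46) → index 2
j=2: u_2=31/165 ∈ [5/46, 11/46) → index 3
j=3: u_3=46/165 ∈ [11/46, 19/46) → index 4
j=4: u_4=61/165 ∈ [11/46, 19/46) → index 4
j=5: u_5=76/165 ∈ [19/46, 13/23) → index 5
j=6: u_6=91/165 ∈ [19/46, 13/23) → index 5
j=7: u_7=106/165 ∈ [13/23, 17/23) → index 6
j=8: u_8=11/15 ∈ [13/23, 17/23) → index 6
j=9: u_9=136/165 ∈ [17/23, 41/46) → index 8
j=10: u_10=151/165 ∈ [41/46, 1) → index 9

0 2 3 4 4 5 5 6 6 8 9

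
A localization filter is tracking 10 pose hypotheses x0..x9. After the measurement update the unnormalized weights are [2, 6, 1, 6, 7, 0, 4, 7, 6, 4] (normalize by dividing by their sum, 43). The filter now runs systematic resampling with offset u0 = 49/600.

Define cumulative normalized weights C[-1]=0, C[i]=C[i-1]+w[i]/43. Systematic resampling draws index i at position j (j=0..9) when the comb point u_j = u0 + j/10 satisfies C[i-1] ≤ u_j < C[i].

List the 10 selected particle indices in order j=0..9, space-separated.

C = [2/43, 8/43, 9/43, 15/43, 22/43, 22/43, 26/43, 33/43, 39/43, 1]
j=0: u_0=49/600 ∈ [2/43, 8/43) → index 1
j=1: u_1=109/600 ∈ [2/43, 8/43) → index 1
j=2: u_2=169/600 ∈ [9/43, 15/43) → index 3
j=3: u_3=229/600 ∈ [15/43, 22/43) → index 4
j=4: u_4=289/600 ∈ [15/43, 22/43) → index 4
j=5: u_5=349/600 ∈ [22/43, 26/43) → index 6
j=6: u_6=409/600 ∈ [26/43, 33/43) → index 7
j=7: u_7=469/600 ∈ [33/43, 39/43) → index 8
j=8: u_8=529/600 ∈ [33/43, 39/43) → index 8
j=9: u_9=589/600 ∈ [39/43, 1) → index 9

1 1 3 4 4 6 7 8 8 9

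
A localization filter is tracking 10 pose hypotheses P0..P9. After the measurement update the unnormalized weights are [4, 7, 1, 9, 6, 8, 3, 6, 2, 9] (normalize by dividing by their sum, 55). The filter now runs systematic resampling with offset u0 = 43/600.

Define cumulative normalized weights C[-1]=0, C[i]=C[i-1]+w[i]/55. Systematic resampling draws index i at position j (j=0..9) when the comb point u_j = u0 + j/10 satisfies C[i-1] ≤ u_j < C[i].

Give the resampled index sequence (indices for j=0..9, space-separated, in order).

C = [4/55, 1/5, 12/55, 21/55, 27/55, 7/11, 38/55, 4/5, 46/55, 1]
j=0: u_0=43/600 ∈ [0, 4/55) → index 0
j=1: u_1=103/600 ∈ [4/55, 1/5) → index 1
j=2: u_2=163/600 ∈ [12/55, 21/55) → index 3
j=3: u_3=223/600 ∈ [12/55, 21/55) → index 3
j=4: u_4=283/600 ∈ [21/55, 27/55) → index 4
j=5: u_5=343/600 ∈ [27/55, 7/11) → index 5
j=6: u_6=403/600 ∈ [7/11, 38/55) → index 6
j=7: u_7=463/600 ∈ [38/55, 4/5) → index 7
j=8: u_8=523/600 ∈ [46/55, 1) → index 9
j=9: u_9=583/600 ∈ [46/55, 1) → index 9

0 1 3 3 4 5 6 7 9 9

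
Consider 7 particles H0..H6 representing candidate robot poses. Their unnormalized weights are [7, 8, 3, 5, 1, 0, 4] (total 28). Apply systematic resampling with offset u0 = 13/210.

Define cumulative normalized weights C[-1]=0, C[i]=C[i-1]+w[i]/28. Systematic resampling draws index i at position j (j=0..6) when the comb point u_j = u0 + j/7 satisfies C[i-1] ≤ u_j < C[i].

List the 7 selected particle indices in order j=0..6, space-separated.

0 0 1 1 2 3 6

C = [1/4, 15/28, 9/14, 23/28, 6/7, 6/7, 1]
j=0: u_0=13/210 ∈ [0, 1/4) → index 0
j=1: u_1=43/210 ∈ [0, 1/4) → index 0
j=2: u_2=73/210 ∈ [1/4, 15/28) → index 1
j=3: u_3=103/210 ∈ [1/4, 15/28) → index 1
j=4: u_4=19/30 ∈ [15/28, 9/14) → index 2
j=5: u_5=163/210 ∈ [9/14, 23/28) → index 3
j=6: u_6=193/210 ∈ [6/7, 1) → index 6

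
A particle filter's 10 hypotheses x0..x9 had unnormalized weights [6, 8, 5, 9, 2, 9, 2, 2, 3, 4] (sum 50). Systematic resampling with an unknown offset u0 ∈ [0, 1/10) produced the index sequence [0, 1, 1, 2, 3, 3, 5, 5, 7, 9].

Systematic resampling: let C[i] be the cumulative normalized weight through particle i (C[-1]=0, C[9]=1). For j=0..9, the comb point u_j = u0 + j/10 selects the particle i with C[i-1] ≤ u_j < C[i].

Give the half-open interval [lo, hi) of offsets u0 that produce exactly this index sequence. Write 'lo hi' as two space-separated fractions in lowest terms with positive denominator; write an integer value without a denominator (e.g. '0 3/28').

C = [3/25, 7/25, 19/50, 14/25, 3/5, 39/50, 41/50, 43/50, 23/25, 1]
j=0 picked index 0: u0 ∈ [0, 3/25)
j=1 picked index 1: u0 ∈ [1/50, 9/50)
j=2 picked index 1: u0 ∈ [-2/25, 2/25)
j=3 picked index 2: u0 ∈ [-1/50, 2/25)
j=4 picked index 3: u0 ∈ [-1/50, 4/25)
j=5 picked index 3: u0 ∈ [-3/25, 3/50)
j=6 picked index 5: u0 ∈ [0, 9/50)
j=7 picked index 5: u0 ∈ [-1/10, 2/25)
j=8 picked index 7: u0 ∈ [1/50, 3/50)
j=9 picked index 9: u0 ∈ [1/50, 1/10)
intersection: [1/50, 3/50)

1/50 3/50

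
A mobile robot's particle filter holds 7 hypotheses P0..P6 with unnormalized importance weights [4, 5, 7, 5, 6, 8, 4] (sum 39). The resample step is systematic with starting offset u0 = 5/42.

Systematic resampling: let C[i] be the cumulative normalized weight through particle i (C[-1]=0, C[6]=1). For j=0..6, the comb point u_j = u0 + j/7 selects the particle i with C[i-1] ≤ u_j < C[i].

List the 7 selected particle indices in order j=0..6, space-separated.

1 2 2 4 4 5 6

C = [4/39, 3/13, 16/39, 7/13, 9/13, 35/39, 1]
j=0: u_0=5/42 ∈ [4/39, 3/13) → index 1
j=1: u_1=11/42 ∈ [3/13, 16/39) → index 2
j=2: u_2=17/42 ∈ [3/13, 16/39) → index 2
j=3: u_3=23/42 ∈ [7/13, 9/13) → index 4
j=4: u_4=29/42 ∈ [7/13, 9/13) → index 4
j=5: u_5=5/6 ∈ [9/13, 35/39) → index 5
j=6: u_6=41/42 ∈ [35/39, 1) → index 6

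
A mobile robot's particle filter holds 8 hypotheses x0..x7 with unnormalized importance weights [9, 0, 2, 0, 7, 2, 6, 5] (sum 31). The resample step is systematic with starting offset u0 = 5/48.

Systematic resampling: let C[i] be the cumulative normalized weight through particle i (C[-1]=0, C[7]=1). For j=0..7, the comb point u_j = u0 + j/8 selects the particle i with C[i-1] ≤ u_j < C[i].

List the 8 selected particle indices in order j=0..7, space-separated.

C = [9/31, 9/31, 11/31, 11/31, 18/31, 20/31, 26/31, 1]
j=0: u_0=5/48 ∈ [0, 9/31) → index 0
j=1: u_1=11/48 ∈ [0, 9/31) → index 0
j=2: u_2=17/48 ∈ [9/31, 11/31) → index 2
j=3: u_3=23/48 ∈ [11/31, 18/31) → index 4
j=4: u_4=29/48 ∈ [18/31, 20/31) → index 5
j=5: u_5=35/48 ∈ [20/31, 26/31) → index 6
j=6: u_6=41/48 ∈ [26/31, 1) → index 7
j=7: u_7=47/48 ∈ [26/31, 1) → index 7

0 0 2 4 5 6 7 7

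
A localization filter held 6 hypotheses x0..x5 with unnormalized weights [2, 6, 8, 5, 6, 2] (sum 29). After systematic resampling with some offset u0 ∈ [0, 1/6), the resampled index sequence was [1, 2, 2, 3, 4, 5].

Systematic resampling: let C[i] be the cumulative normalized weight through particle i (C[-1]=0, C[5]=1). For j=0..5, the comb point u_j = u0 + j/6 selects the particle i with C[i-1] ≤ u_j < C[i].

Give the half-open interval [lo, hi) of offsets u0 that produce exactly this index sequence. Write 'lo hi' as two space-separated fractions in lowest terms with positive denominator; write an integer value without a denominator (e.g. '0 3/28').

19/174 1/6

C = [2/29, 8/29, 16/29, 21/29, 27/29, 1]
j=0 picked index 1: u0 ∈ [2/29, 8/29)
j=1 picked index 2: u0 ∈ [19/174, 67/174)
j=2 picked index 2: u0 ∈ [-5/87, 19/87)
j=3 picked index 3: u0 ∈ [3/58, 13/58)
j=4 picked index 4: u0 ∈ [5/87, 23/87)
j=5 picked index 5: u0 ∈ [17/174, 1/6)
intersection: [19/174, 1/6)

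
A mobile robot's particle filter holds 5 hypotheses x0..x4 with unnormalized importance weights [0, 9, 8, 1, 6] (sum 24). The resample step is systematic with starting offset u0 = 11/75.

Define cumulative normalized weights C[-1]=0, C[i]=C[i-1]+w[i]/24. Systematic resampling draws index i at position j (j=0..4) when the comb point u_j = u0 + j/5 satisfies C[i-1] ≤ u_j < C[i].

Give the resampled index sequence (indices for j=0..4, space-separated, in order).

C = [0, 3/8, 17/24, 3/4, 1]
j=0: u_0=11/75 ∈ [0, 3/8) → index 1
j=1: u_1=26/75 ∈ [0, 3/8) → index 1
j=2: u_2=41/75 ∈ [3/8, 17/24) → index 2
j=3: u_3=56/75 ∈ [17/24, 3/4) → index 3
j=4: u_4=71/75 ∈ [3/4, 1) → index 4

1 1 2 3 4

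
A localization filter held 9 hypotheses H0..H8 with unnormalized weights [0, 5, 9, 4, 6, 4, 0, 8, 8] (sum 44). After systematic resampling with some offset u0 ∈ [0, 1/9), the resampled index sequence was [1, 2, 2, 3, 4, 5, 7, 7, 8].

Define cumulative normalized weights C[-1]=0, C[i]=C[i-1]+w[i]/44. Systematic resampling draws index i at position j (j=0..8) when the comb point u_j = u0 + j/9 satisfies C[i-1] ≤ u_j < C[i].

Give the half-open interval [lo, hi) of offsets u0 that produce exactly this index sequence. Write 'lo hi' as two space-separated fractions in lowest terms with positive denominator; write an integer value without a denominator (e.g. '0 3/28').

1/396 4/99

C = [0, 5/44, 7/22, 9/22, 6/11, 7/11, 7/11, 9/11, 1]
j=0 picked index 1: u0 ∈ [0, 5/44)
j=1 picked index 2: u0 ∈ [1/396, 41/198)
j=2 picked index 2: u0 ∈ [-43/396, 19/198)
j=3 picked index 3: u0 ∈ [-1/66, 5/66)
j=4 picked index 4: u0 ∈ [-7/198, 10/99)
j=5 picked index 5: u0 ∈ [-1/99, 8/99)
j=6 picked index 7: u0 ∈ [-1/33, 5/33)
j=7 picked index 7: u0 ∈ [-14/99, 4/99)
j=8 picked index 8: u0 ∈ [-7/99, 1/9)
intersection: [1/396, 4/99)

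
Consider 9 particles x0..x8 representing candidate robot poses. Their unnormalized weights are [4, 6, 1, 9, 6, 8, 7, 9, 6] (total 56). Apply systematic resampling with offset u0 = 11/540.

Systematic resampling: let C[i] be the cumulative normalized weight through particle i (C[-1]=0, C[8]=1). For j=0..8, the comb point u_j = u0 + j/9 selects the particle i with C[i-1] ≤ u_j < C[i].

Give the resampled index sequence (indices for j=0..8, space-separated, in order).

0 1 3 3 5 5 6 7 8

C = [1/14, 5/28, 11/56, 5/14, 13/28, 17/28, 41/56, 25/28, 1]
j=0: u_0=11/540 ∈ [0, 1/14) → index 0
j=1: u_1=71/540 ∈ [1/14, 5/28) → index 1
j=2: u_2=131/540 ∈ [11/56, 5/14) → index 3
j=3: u_3=191/540 ∈ [11/56, 5/14) → index 3
j=4: u_4=251/540 ∈ [13/28, 17/28) → index 5
j=5: u_5=311/540 ∈ [13/28, 17/28) → index 5
j=6: u_6=371/540 ∈ [17/28, 41/56) → index 6
j=7: u_7=431/540 ∈ [41/56, 25/28) → index 7
j=8: u_8=491/540 ∈ [25/28, 1) → index 8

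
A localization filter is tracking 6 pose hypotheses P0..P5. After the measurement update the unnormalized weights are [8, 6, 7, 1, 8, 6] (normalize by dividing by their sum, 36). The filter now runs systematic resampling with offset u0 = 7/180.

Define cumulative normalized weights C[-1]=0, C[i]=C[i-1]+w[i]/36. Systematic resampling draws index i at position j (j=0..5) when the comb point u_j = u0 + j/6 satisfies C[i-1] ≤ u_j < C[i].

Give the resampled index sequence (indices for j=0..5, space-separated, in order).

C = [2/9, 7/18, 7/12, 11/18, 5/6, 1]
j=0: u_0=7/180 ∈ [0, 2/9) → index 0
j=1: u_1=37/180 ∈ [0, 2/9) → index 0
j=2: u_2=67/180 ∈ [2/9, 7/18) → index 1
j=3: u_3=97/180 ∈ [7/18, 7/12) → index 2
j=4: u_4=127/180 ∈ [11/18, 5/6) → index 4
j=5: u_5=157/180 ∈ [5/6, 1) → index 5

0 0 1 2 4 5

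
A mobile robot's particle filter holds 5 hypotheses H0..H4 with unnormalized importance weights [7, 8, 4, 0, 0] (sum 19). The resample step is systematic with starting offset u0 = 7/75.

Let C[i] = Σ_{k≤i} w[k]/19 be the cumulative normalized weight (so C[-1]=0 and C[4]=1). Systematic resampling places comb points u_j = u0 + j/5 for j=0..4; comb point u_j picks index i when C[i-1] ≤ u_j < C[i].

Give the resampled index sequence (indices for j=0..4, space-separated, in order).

C = [7/19, 15/19, 1, 1, 1]
j=0: u_0=7/75 ∈ [0, 7/19) → index 0
j=1: u_1=22/75 ∈ [0, 7/19) → index 0
j=2: u_2=37/75 ∈ [7/19, 15/19) → index 1
j=3: u_3=52/75 ∈ [7/19, 15/19) → index 1
j=4: u_4=67/75 ∈ [15/19, 1) → index 2

0 0 1 1 2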